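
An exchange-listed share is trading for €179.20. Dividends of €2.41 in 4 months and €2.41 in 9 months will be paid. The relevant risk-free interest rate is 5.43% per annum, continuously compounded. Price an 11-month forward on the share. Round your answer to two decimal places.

€183.43

PV(dividends) I = 2.41·e^(−0.0543·4/12) + 2.41·e^(−0.0543·9/12)
I = 2.3668 + 2.3138 = 4.6806
F = (S − I)·e^(rT) = (179.20 − 4.6806) · e^(0.0543·11/12)
= 174.5194 · e^0.049775 = 174.5194 × 1.051035 = €183.43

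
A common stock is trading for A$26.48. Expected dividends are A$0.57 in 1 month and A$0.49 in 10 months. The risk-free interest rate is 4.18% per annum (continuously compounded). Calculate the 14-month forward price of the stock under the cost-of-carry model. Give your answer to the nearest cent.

A$26.71

PV(dividends) I = 0.57·e^(−0.0418·1/12) + 0.49·e^(−0.0418·10/12)
I = 0.5680 + 0.4732 = 1.0412
F = (S − I)·e^(rT) = (26.48 − 1.0412) · e^(0.0418·14/12)
= 25.4388 · e^0.048767 = 25.4388 × 1.049976 = A$26.71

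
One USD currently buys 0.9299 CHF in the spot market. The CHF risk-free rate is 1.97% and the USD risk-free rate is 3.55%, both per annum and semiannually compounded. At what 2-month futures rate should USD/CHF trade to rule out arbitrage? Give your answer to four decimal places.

By covered interest parity, F = S · (1+r_CHF/2)^(2T) / (1+r_USD/2)^(2T)
= 0.9299 × 1.003273 / 1.005882 = 0.9299 × 0.997406
F = 0.9275 CHF per USD

0.9275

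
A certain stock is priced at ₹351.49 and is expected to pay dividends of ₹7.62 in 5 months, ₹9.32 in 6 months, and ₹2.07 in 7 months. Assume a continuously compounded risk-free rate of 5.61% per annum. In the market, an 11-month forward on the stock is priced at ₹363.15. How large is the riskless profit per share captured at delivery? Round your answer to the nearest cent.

₹12.60 per share

PV(dividends) I = 7.62·e^(−0.0561·5/12) + 9.32·e^(−0.0561·6/12) + 2.07·e^(−0.0561·7/12) = 18.5095
Fair forward F* = (S − I)·e^(rT) = (351.49 − 18.5095)·e^0.051425 = 332.9805 × 1.052770 = 350.5519
Market ₹363.15 > fair 350.5519: forward overpriced → cash-and-carry (borrow at r, buy the stock and collect the dividends, short the forward).
Profit at T = |F_mkt − F*| = |363.15 − 350.5519| = ₹12.60 per share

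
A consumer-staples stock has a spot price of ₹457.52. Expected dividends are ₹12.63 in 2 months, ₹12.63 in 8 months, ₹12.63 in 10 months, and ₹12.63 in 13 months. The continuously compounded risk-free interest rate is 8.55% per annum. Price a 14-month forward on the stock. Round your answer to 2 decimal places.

₹452.86

PV(dividends) I = 12.63·e^(−0.0855·2/12) + 12.63·e^(−0.0855·8/12) + 12.63·e^(−0.0855·10/12) + 12.63·e^(−0.0855·13/12)
I = 12.4513 + 11.9302 + 11.7614 + 11.5127 = 47.6556
F = (S − I)·e^(rT) = (457.52 − 47.6556) · e^(0.0855·14/12)
= 409.8644 · e^0.099750 = 409.8644 × 1.104895 = ₹452.86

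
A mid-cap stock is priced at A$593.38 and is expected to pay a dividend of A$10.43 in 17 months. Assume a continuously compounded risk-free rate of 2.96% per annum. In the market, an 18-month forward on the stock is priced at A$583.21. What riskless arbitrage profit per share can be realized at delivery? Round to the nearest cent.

A$26.65 per share

PV(dividends) I = 10.43·e^(−0.0296·17/12) = 10.0017
Fair forward F* = (S − I)·e^(rT) = (593.38 − 10.0017)·e^0.044400 = 583.3783 × 1.045400 = 609.8637
Market A$583.21 < fair 609.8637: forward underpriced → reverse cash-and-carry (short the stock, invest proceeds at r, pay the dividends, go long the forward).
Profit at T = |F_mkt − F*| = |583.21 − 609.8637| = A$26.65 per share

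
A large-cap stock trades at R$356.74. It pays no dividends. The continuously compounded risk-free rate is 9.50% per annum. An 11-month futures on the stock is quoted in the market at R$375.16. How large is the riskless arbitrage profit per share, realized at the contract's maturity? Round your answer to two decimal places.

R$14.04 per share

Fair futures: F* = S·e^(carry·T), with carry = r = 0.0950
F* = 356.74 · e^(0.0950 × 11/12) = 356.74 · e^0.087083 = 356.74 × 1.090987 = R$389.1987
Market R$375.16 < fair R$389.1987: forward underpriced → reverse cash-and-carry (short spot, go long the forward).
At maturity, profit = |F_mkt − F*| = |375.16 − 389.1987| = R$14.04 per share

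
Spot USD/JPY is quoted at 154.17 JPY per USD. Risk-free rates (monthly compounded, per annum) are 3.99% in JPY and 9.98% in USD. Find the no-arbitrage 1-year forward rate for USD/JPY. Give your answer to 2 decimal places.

By covered interest parity, F = S · (1+r_JPY/12)^(12T) / (1+r_USD/12)^(12T)
= 154.17 × 1.040638 / 1.104494 = 154.17 × 0.942185
F = 145.26 JPY per USD

145.26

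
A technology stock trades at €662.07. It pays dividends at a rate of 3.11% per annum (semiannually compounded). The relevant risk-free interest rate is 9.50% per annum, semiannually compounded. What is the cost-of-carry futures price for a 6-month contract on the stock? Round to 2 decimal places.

€682.90

F = S · (1+r/2)^(2T) / (1+q/2)^(2T)
= 662.07 × 1.047500 / 1.015550 = 662.07 × 1.031461
F = €682.90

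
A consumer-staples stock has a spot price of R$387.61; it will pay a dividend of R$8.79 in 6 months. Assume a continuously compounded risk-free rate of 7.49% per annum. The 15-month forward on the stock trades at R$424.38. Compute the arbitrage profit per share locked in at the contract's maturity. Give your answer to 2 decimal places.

R$8.02 per share

PV(dividends) I = 8.79·e^(−0.0749·6/12) = 8.4669
Fair forward F* = (S − I)·e^(rT) = (387.61 − 8.4669)·e^0.093625 = 379.1431 × 1.098148 = 416.3552
Market R$424.38 > fair 416.3552: forward overpriced → cash-and-carry (borrow at r, buy the stock and collect the dividends, short the forward).
Profit at T = |F_mkt − F*| = |424.38 − 416.3552| = R$8.02 per share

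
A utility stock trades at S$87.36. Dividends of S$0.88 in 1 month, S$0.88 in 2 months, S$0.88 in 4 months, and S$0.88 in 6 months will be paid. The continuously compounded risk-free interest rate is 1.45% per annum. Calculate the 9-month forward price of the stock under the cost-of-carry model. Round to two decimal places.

S$84.77

PV(dividends) I = 0.88·e^(−0.0145·1/12) + 0.88·e^(−0.0145·2/12) + 0.88·e^(−0.0145·4/12) + 0.88·e^(−0.0145·6/12)
I = 0.8789 + 0.8779 + 0.8758 + 0.8736 = 3.5062
F = (S − I)·e^(rT) = (87.36 − 3.5062) · e^(0.0145·9/12)
= 83.8538 · e^0.010875 = 83.8538 × 1.010934 = S$84.77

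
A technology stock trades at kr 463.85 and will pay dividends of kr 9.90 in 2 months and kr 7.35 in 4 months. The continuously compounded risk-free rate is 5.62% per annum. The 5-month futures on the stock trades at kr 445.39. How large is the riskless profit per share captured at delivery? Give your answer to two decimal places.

PV(dividends) I = 9.90·e^(−0.0562·2/12) + 7.35·e^(−0.0562·4/12) = 17.0213
Fair futures F* = (S − I)·e^(rT) = (463.85 − 17.0213)·e^0.023417 = 446.8287 × 1.023693 = 457.4154
Market kr 445.39 < fair 457.4154: forward underpriced → reverse cash-and-carry (short the stock, invest proceeds at r, pay the dividends, go long the forward).
Profit at T = |F_mkt − F*| = |445.39 − 457.4154| = kr 12.03 per share

kr 12.03 per share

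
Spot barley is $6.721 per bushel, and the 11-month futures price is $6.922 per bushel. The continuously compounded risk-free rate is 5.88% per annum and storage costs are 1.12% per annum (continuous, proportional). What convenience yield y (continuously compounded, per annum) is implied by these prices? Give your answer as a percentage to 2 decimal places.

F = S·e^((r+u−y)T) ⇒ (r+u−y) = ln(F/S)/T
ln(6.922/6.721) = 0.029468; /T ⇒ 0.032147
y = r + u − ln(F/S)/T = 0.0588 + 0.0112 − 0.032147 = 0.037853
y = 3.79%

3.79%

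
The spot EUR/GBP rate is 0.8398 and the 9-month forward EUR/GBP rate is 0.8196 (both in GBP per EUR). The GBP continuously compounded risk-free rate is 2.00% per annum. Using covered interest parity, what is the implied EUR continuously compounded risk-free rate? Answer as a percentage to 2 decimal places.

5.25%

F = S·e^((r_GBP − r_EUR)T) ⇒ r_EUR = r_GBP − ln(F/S)/T
ln(0.8196/0.8398) = -0.024347; /(9/12) = -0.032463
r_EUR = 0.0200 + 0.032463 = 0.052463
r_EUR = 5.25%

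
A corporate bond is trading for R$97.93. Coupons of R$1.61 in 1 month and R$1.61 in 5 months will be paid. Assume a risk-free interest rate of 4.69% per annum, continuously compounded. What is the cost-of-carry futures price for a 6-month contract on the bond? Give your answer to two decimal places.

PV(coupons) I = 1.61·e^(−0.0469·1/12) + 1.61·e^(−0.0469·5/12)
I = 1.6037 + 1.5788 = 3.1825
F = (S − I)·e^(rT) = (97.93 − 3.1825) · e^(0.0469·6/12)
= 94.7475 · e^0.023450 = 94.7475 × 1.023727 = R$97.00

R$97.00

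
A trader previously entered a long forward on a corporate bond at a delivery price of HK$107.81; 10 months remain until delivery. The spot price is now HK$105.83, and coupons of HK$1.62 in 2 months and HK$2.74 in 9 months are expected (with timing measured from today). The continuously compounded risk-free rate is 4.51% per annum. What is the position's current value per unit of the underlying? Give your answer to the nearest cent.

PV(remaining coupons) I = 1.62·e^(−0.0451·2/12) + 2.74·e^(−0.0451·9/12) = 4.2567
Current forward F = (S − I)·e^(rT) = (105.83 − 4.2567)·e^(0.0451·10/12) = 101.5733 × 1.038299 = 105.4635
Value (long) = (F − K)·e^(−rT) = (105.4635 − 107.81) × 0.963114 = -2.2599
Value = -HK$2.26

-HK$2.26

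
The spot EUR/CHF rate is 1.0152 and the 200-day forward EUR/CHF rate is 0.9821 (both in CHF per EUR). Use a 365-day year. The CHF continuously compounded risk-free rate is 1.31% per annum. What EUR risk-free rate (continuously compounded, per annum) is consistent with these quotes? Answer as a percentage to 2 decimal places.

7.36%

F = S·e^((r_CHF − r_EUR)T) ⇒ r_EUR = r_CHF − ln(F/S)/T
ln(0.9821/1.0152) = -0.033148; /(200/365) = -0.060495
r_EUR = 0.0131 + 0.060495 = 0.073595
r_EUR = 7.36%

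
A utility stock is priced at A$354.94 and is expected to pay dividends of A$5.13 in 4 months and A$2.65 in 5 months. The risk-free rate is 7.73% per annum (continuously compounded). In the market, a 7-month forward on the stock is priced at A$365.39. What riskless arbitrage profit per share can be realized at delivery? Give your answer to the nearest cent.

A$1.99 per share

PV(dividends) I = 5.13·e^(−0.0773·4/12) + 2.65·e^(−0.0773·5/12) = 7.5655
Fair forward F* = (S − I)·e^(rT) = (354.94 − 7.5655)·e^0.045092 = 347.3745 × 1.046124 = 363.3968
Market A$365.39 > fair 363.3968: forward overpriced → cash-and-carry (borrow at r, buy the stock and collect the dividends, short the forward).
Profit at T = |F_mkt − F*| = |365.39 − 363.3968| = A$1.99 per share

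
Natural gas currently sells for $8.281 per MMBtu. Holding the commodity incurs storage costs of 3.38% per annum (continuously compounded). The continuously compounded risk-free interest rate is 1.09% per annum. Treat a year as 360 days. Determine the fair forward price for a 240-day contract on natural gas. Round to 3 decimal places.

Net carry = r + u − y = 0.0109 + 0.0338 − 0.0000 = 0.0447
F = S·e^((r+u−y)T) = 8.281 · e^(0.0447 × 240/360) = 8.281 · e^0.029800
= 8.281 × 1.030248 = $8.531 per MMBtu

$8.531 per MMBtu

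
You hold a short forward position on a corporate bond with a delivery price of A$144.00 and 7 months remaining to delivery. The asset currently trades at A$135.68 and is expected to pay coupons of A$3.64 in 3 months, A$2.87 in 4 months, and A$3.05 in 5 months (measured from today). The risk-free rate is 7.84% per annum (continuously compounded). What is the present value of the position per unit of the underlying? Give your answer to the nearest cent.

PV(remaining coupons) I = 3.64·e^(−0.0784·3/12) + 2.87·e^(−0.0784·4/12) + 3.05·e^(−0.0784·5/12) = 9.3173
Current forward F = (S − I)·e^(rT) = (135.68 − 9.3173)·e^(0.0784·7/12) = 126.3627 × 1.046795 = 132.2758
Value (long) = (F − K)·e^(−rT) = (132.2758 − 144.00) × 0.955297 = -11.2001
Short position value = −(long value) = A$11.20

A$11.20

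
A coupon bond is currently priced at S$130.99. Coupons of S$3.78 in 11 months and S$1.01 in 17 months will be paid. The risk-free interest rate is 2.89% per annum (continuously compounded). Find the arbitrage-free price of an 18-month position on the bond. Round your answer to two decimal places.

S$131.94

PV(coupons) I = 3.78·e^(−0.0289·11/12) + 1.01·e^(−0.0289·17/12)
I = 3.6812 + 0.9695 = 4.6507
F = (S − I)·e^(rT) = (130.99 − 4.6507) · e^(0.0289·18/12)
= 126.3393 · e^0.043350 = 126.3393 × 1.044303 = S$131.94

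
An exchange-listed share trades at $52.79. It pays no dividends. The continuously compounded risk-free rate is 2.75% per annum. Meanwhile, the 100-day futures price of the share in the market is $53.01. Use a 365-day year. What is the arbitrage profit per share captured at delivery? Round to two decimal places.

Fair futures: F* = S·e^(carry·T), with carry = r = 0.0275
F* = 52.79 · e^(0.0275 × 100/365) = 52.79 · e^0.007534 = 52.79 × 1.007562 = $53.1892
Market $53.01 < fair $53.1892: forward underpriced → reverse cash-and-carry (short spot, go long the forward).
At maturity, profit = |F_mkt − F*| = |53.01 − 53.1892| = $0.18 per share

$0.18 per share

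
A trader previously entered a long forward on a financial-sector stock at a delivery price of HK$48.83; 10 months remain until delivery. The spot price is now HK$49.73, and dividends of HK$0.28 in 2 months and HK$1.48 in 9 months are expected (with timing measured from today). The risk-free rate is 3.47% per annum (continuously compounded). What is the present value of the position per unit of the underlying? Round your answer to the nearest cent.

PV(remaining dividends) I = 0.28·e^(−0.0347·2/12) + 1.48·e^(−0.0347·9/12) = 1.7204
Current forward F = (S − I)·e^(rT) = (49.73 − 1.7204)·e^(0.0347·10/12) = 48.0096 × 1.029339 = 49.4182
Value (long) = (F − K)·e^(−rT) = (49.4182 − 48.83) × 0.971497 = 0.5714
Value = HK$0.57

HK$0.57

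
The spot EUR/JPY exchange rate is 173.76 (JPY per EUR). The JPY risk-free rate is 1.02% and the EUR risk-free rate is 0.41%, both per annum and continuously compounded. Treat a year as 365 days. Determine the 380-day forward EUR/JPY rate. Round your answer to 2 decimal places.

F = S·e^((r_JPY − r_EUR)T) = 173.76 · e^((0.0102 − 0.0041) × 380/365)
= 173.76 · e^0.006351 = 173.76 × 1.006371
F = 174.87 JPY per EUR

174.87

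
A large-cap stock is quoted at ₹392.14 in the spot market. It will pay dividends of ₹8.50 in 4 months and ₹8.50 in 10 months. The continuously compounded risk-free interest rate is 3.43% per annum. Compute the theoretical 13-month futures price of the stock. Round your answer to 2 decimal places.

PV(dividends) I = 8.50·e^(−0.0343·4/12) + 8.50·e^(−0.0343·10/12)
I = 8.4034 + 8.2605 = 16.6639
F = (S − I)·e^(rT) = (392.14 − 16.6639) · e^(0.0343·13/12)
= 375.4761 · e^0.037158 = 375.4761 × 1.037857 = ₹389.69

₹389.69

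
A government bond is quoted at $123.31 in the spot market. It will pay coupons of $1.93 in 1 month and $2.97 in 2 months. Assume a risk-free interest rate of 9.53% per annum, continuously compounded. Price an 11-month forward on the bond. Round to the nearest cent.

$129.29

PV(coupons) I = 1.93·e^(−0.0953·1/12) + 2.97·e^(−0.0953·2/12)
I = 1.9147 + 2.9232 = 4.8379
F = (S − I)·e^(rT) = (123.31 − 4.8379) · e^(0.0953·11/12)
= 118.4721 · e^0.087358 = 118.4721 × 1.091287 = $129.29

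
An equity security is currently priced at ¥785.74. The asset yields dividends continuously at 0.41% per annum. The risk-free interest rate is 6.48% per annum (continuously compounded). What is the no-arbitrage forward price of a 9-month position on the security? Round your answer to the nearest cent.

¥822.34

F = S·e^((r − q)T) = 785.74 · e^((0.0648 − 0.0041) × 9/12)
= 785.74 · e^0.045525 = 785.74 × 1.046577
F = ¥822.34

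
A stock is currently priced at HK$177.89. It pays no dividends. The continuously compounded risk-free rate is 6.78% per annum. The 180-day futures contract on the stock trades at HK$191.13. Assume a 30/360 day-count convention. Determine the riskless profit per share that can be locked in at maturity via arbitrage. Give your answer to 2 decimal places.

Fair futures: F* = S·e^(carry·T), with carry = r = 0.0678
F* = 177.89 · e^(0.0678 × 180/360) = 177.89 · e^0.033900 = 177.89 × 1.034481 = HK$184.0238
Market HK$191.13 > fair HK$184.0238: forward overpriced → cash-and-carry (buy spot, short the forward).
At maturity, profit = |F_mkt − F*| = |191.13 − 184.0238| = HK$7.11 per share

HK$7.11 per share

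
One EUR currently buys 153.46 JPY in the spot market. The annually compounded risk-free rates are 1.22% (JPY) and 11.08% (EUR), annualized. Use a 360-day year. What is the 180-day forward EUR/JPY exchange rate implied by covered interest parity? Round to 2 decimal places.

By covered interest parity, F = S · (1+r_JPY)^T / (1+r_EUR)^T
= 153.46 × 1.006082 / 1.053945 = 153.46 × 0.954587
F = 146.49 JPY per EUR

146.49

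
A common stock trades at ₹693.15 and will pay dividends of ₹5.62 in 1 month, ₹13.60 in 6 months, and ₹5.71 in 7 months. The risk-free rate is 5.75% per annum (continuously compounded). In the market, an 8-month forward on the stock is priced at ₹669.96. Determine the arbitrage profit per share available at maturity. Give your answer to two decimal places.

PV(dividends) I = 5.62·e^(−0.0575·1/12) + 13.60·e^(−0.0575·6/12) + 5.71·e^(−0.0575·7/12) = 24.3294
Fair forward F* = (S − I)·e^(rT) = (693.15 − 24.3294)·e^0.038333 = 668.8206 × 1.039077 = 694.9561
Market ₹669.96 < fair 694.9561: forward underpriced → reverse cash-and-carry (short the stock, invest proceeds at r, pay the dividends, go long the forward).
Profit at T = |F_mkt − F*| = |669.96 − 694.9561| = ₹25.00 per share

₹25.00 per share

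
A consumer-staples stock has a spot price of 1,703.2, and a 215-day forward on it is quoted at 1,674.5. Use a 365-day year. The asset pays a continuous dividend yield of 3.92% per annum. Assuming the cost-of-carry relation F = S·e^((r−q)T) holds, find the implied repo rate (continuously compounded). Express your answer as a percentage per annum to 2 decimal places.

1.03%

From F = S·e^((r−q)T): (r − q) = ln(F/S)/T
ln(1674.5/1703.2) = ln(0.983149) = -0.016995
(r − q) = -0.016995 / (215/365) = -0.028852
r = ln(F/S)/T + q = -0.028852 + 0.0392 = 0.010348
r = 1.03%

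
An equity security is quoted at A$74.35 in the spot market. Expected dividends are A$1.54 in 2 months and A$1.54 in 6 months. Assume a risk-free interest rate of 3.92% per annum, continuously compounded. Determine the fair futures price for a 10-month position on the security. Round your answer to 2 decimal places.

PV(dividends) I = 1.54·e^(−0.0392·2/12) + 1.54·e^(−0.0392·6/12)
I = 1.5300 + 1.5101 = 3.0401
F = (S − I)·e^(rT) = (74.35 − 3.0401) · e^(0.0392·10/12)
= 71.3099 · e^0.032667 = 71.3099 × 1.033206 = A$73.68

A$73.68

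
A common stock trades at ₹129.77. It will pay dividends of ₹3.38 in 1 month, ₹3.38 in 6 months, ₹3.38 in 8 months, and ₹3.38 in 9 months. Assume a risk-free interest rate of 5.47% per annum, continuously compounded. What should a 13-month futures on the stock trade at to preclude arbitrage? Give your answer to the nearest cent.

₹123.73

PV(dividends) I = 3.38·e^(−0.0547·1/12) + 3.38·e^(−0.0547·6/12) + 3.38·e^(−0.0547·8/12) + 3.38·e^(−0.0547·9/12)
I = 3.3646 + 3.2888 + 3.2590 + 3.2441 = 13.1565
F = (S − I)·e^(rT) = (129.77 − 13.1565) · e^(0.0547·13/12)
= 116.6135 · e^0.059258 = 116.6135 × 1.061049 = ₹123.73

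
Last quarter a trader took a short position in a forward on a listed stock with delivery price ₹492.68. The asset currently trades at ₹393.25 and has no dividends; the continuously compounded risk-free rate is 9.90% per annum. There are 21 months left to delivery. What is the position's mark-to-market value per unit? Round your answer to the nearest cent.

₹21.06

Current fair forward for the remaining 21 months: F = S·e^(r·T), r = 0.0990
F = 393.25 · e^(0.0990 × 21/12) = 393.25 × 1.189163 = 467.6383
Value of long forward = (F − K)·e^(−rT) = (467.6383 − 492.68) · e^(−0.0990·21/12)
= -25.0417 × 0.840927 = -21.06
Short position value = −(long value) = ₹21.06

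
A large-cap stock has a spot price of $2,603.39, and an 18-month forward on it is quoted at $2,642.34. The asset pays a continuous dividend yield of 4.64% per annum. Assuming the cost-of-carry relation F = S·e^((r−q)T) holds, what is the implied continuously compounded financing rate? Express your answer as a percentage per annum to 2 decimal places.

From F = S·e^((r−q)T): (r − q) = ln(F/S)/T
ln(2642.34/2603.39) = ln(1.014961) = 0.014850
(r − q) = 0.014850 / (18/12) = 0.009900
r = ln(F/S)/T + q = 0.009900 + 0.0464 = 0.056300
r = 5.63%

5.63%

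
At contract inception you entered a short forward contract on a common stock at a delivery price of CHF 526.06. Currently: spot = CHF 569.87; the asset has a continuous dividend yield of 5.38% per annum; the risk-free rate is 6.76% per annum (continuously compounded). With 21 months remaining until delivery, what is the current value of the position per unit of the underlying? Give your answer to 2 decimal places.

-CHF 51.30

Current fair forward for the remaining 21 months: F = S·e^((r − q)·T), (r − q) = 0.0676 − 0.0538 = 0.0138
F = 569.87 · e^(0.0138 × 21/12) = 569.87 × 1.024444 = 583.7999
Value of long forward = (F − K)·e^(−rT) = (583.7999 − 526.06) · e^(−0.0676·21/12)
= 57.7399 × 0.888429 = 51.30
Short position value = −(long value) = -CHF 51.30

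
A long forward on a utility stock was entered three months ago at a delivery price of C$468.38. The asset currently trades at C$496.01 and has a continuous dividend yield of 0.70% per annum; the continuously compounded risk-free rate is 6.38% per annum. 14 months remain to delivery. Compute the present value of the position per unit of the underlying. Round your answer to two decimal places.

C$57.19

Current fair forward for the remaining 14 months: F = S·e^((r − q)·T), (r − q) = 0.0638 − 0.0070 = 0.0568
F = 496.01 · e^(0.0568 × 14/12) = 496.01 × 1.068512 = 529.9926
Value of long forward = (F − K)·e^(−rT) = (529.9926 − 468.38) · e^(−0.0638·14/12)
= 61.6126 × 0.928269 = 57.19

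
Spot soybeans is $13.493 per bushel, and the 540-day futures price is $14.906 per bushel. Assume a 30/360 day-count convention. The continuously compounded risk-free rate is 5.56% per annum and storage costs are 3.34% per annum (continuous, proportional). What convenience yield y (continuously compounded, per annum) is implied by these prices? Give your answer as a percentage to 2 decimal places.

2.26%

F = S·e^((r+u−y)T) ⇒ (r+u−y) = ln(F/S)/T
ln(14.906/13.493) = 0.099593; /T ⇒ 0.066395
y = r + u − ln(F/S)/T = 0.0556 + 0.0334 − 0.066395 = 0.022605
y = 2.26%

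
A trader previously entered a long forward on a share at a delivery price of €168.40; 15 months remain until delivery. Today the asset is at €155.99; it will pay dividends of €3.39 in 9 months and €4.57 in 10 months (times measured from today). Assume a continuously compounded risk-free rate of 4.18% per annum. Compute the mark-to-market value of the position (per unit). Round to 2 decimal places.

PV(remaining dividends) I = 3.39·e^(−0.0418·9/12) + 4.57·e^(−0.0418·10/12) = 7.6989
Current forward F = (S − I)·e^(rT) = (155.99 − 7.6989)·e^(0.0418·15/12) = 148.2911 × 1.053639 = 156.2453
Value (long) = (F − K)·e^(−rT) = (156.2453 − 168.40) × 0.949092 = -11.5359
Value = -€11.54

-€11.54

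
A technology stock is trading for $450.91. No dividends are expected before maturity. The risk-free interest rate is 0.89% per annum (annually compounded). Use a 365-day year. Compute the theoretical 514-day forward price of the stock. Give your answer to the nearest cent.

F = S · (1+r)^T
= 450.91 × 1.012556
F = $456.57

$456.57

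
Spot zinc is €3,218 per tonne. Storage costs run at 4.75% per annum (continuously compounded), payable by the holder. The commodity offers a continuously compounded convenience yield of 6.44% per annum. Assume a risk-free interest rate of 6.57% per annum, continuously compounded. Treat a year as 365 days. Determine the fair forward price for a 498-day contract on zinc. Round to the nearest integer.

€3,440 per tonne

Net carry = r + u − y = 0.0657 + 0.0475 − 0.0644 = 0.0488
F = S·e^((r+u−y)T) = 3218 · e^(0.0488 × 498/365) = 3218 · e^0.066582
= 3218 × 1.068849 = €3,440 per tonne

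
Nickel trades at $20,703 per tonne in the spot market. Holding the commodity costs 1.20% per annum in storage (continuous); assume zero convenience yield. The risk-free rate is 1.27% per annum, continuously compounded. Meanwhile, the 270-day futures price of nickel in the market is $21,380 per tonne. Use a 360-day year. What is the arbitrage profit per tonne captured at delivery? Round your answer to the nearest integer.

Fair futures: F* = S·e^(carry·T), with carry = (r + u) = 0.0127 + 0.0120 = 0.0247
F* = 20703 · e^(0.0247 × 270/360) = 20703 · e^0.018525 = 20703 × 1.018698 = $21090.1047
Market $21380 > fair $21090.1047: forward overpriced → cash-and-carry (buy spot, short the forward).
At maturity, profit = |F_mkt − F*| = |21380 − 21090.1047| = $290 per tonne

$290 per tonne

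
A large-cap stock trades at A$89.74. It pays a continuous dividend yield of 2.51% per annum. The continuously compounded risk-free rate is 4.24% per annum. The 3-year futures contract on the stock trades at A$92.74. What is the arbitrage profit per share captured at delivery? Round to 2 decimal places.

A$1.78 per share

Fair futures: F* = S·e^(carry·T), with carry = (r − q) = 0.0424 − 0.0251 = 0.0173
F* = 89.74 · e^(0.0173 × 3) = 89.74 · e^0.051900 = 89.74 × 1.053270 = A$94.5204
Market A$92.74 < fair A$94.5204: forward underpriced → reverse cash-and-carry (short spot, go long the forward).
At maturity, profit = |F_mkt − F*| = |92.74 − 94.5204| = A$1.78 per share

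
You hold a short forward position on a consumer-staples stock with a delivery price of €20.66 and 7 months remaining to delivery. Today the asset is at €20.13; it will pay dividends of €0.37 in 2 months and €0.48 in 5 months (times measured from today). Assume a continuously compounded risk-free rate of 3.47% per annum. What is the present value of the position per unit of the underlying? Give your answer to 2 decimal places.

€0.96

PV(remaining dividends) I = 0.37·e^(−0.0347·2/12) + 0.48·e^(−0.0347·5/12) = 0.8410
Current forward F = (S − I)·e^(rT) = (20.13 − 0.8410)·e^(0.0347·7/12) = 19.2890 × 1.020448 = 19.6834
Value (long) = (F − K)·e^(−rT) = (19.6834 − 20.66) × 0.979962 = -0.9570
Short position value = −(long value) = €0.96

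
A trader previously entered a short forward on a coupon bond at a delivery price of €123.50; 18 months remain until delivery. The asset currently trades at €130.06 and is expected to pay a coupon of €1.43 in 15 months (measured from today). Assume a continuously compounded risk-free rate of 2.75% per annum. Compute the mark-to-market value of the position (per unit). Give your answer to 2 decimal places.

-€10.17

PV(remaining coupons) I = 1.43·e^(−0.0275·15/12) = 1.3817
Current forward F = (S − I)·e^(rT) = (130.06 − 1.3817)·e^(0.0275·18/12) = 128.6783 × 1.042113 = 134.0973
Value (long) = (F − K)·e^(−rT) = (134.0973 − 123.50) × 0.959589 = 10.1691
Short position value = −(long value) = -€10.17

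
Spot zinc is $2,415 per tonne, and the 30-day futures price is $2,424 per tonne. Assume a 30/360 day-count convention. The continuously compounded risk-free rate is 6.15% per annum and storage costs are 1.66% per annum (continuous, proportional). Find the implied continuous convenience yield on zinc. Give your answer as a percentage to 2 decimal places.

3.35%

F = S·e^((r+u−y)T) ⇒ (r+u−y) = ln(F/S)/T
ln(2424/2415) = 0.003720; /T ⇒ 0.044640
y = r + u − ln(F/S)/T = 0.0615 + 0.0166 − 0.044640 = 0.033460
y = 3.35%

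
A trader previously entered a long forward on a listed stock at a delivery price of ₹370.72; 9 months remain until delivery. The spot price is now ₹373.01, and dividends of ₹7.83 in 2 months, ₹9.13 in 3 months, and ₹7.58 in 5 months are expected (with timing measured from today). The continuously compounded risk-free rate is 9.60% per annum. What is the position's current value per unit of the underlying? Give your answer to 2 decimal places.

PV(remaining dividends) I = 7.83·e^(−0.0960·2/12) + 9.13·e^(−0.0960·3/12) + 7.58·e^(−0.0960·5/12) = 23.9020
Current forward F = (S − I)·e^(rT) = (373.01 − 23.9020)·e^(0.0960·9/12) = 349.1080 × 1.074655 = 375.1707
Value (long) = (F − K)·e^(−rT) = (375.1707 − 370.72) × 0.930531 = 4.1415
Value = ₹4.14

₹4.14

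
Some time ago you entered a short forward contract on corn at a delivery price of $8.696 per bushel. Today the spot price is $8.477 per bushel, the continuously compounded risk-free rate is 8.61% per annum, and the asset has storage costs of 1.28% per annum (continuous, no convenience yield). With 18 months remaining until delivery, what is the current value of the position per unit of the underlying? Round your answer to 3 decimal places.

-$0.999 per bushel

Current fair forward for the remaining 18 months: F = S·e^((r + u)·T), (r + u) = 0.0861 + 0.0128 = 0.0989
F = 8.477 · e^(0.0989 × 18/12) = 8.477 × 1.159919 = 9.8326
Value of long forward = (F − K)·e^(−rT) = (9.8326 − 8.696) · e^(−0.0861·18/12)
= 1.1366 × 0.878842 = 0.999
Short position value = −(long value) = -$0.999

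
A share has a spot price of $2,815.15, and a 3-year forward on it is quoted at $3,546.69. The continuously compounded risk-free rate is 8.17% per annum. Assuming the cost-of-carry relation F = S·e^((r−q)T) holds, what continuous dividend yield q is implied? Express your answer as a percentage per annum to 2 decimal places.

From F = S·e^((r−q)T): (r − q) = ln(F/S)/T
ln(3546.69/2815.15) = ln(1.259858) = 0.230999
(r − q) = 0.230999 / (3) = 0.077000
q = r − ln(F/S)/T = 0.0817 − 0.077000 = 0.004700
q = 0.47%

0.47%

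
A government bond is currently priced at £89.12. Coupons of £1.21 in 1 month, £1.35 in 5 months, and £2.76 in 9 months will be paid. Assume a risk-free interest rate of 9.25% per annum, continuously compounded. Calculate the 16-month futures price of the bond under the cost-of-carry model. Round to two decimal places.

£95.08

PV(coupons) I = 1.21·e^(−0.0925·1/12) + 1.35·e^(−0.0925·5/12) + 2.76·e^(−0.0925·9/12)
I = 1.2007 + 1.2990 + 2.5750 = 5.0747
F = (S − I)·e^(rT) = (89.12 − 5.0747) · e^(0.0925·16/12)
= 84.0453 · e^0.123333 = 84.0453 × 1.131261 = £95.08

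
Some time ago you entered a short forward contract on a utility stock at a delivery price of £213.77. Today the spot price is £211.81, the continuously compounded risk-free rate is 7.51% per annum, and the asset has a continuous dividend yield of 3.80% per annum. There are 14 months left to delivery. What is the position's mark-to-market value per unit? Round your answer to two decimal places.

Current fair forward for the remaining 14 months: F = S·e^((r − q)·T), (r − q) = 0.0751 − 0.0380 = 0.0371
F = 211.81 · e^(0.0371 × 14/12) = 211.81 × 1.044234 = 221.1792
Value of long forward = (F − K)·e^(−rT) = (221.1792 − 213.77) · e^(−0.0751·14/12)
= 7.4092 × 0.916112 = 6.79
Short position value = −(long value) = -£6.79

-£6.79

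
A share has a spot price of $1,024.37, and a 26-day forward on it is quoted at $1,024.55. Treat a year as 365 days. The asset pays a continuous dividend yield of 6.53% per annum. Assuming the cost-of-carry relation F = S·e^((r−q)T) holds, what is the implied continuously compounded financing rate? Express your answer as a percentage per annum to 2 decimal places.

6.78%

From F = S·e^((r−q)T): (r − q) = ln(F/S)/T
ln(1024.55/1024.37) = ln(1.000176) = 0.000176
(r − q) = 0.000176 / (26/365) = 0.002471
r = ln(F/S)/T + q = 0.002471 + 0.0653 = 0.067771
r = 6.78%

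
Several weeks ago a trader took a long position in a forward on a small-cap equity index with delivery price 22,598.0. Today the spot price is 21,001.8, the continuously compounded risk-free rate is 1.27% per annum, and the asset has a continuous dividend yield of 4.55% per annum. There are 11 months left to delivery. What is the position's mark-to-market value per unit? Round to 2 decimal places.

-2192.58

Current fair forward for the remaining 11 months: F = S·e^((r − q)·T), (r − q) = 0.0127 − 0.0455 = -0.0328
F = 21001.8 · e^(-0.0328 × 11/12) = 21001.8 × 0.97038084 = 20379.7443
Value of long forward = (F − K)·e^(−rT) = (20379.7443 − 22598.0) · e^(−0.0127·11/12)
= -2218.2557 × 0.98842584 = -2192.58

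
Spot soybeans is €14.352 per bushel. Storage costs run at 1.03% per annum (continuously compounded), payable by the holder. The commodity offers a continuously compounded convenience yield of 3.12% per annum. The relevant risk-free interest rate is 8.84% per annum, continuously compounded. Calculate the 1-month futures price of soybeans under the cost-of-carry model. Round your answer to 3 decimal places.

€14.433 per bushel

Net carry = r + u − y = 0.0884 + 0.0103 − 0.0312 = 0.0675
F = S·e^((r+u−y)T) = 14.352 · e^(0.0675 × 1/12) = 14.352 · e^0.005625
= 14.352 × 1.005641 = €14.433 per bushel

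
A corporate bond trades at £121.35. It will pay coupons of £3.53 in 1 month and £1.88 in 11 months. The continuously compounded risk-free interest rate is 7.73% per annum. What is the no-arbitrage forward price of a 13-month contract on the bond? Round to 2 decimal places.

PV(coupons) I = 3.53·e^(−0.0773·1/12) + 1.88·e^(−0.0773·11/12)
I = 3.5073 + 1.7514 = 5.2587
F = (S − I)·e^(rT) = (121.35 − 5.2587) · e^(0.0773·13/12)
= 116.0913 · e^0.083742 = 116.0913 × 1.087348 = £126.23

£126.23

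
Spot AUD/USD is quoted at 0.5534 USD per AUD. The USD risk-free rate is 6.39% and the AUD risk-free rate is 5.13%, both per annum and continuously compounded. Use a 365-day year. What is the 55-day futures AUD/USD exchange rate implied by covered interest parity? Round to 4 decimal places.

F = S·e^((r_USD − r_AUD)T) = 0.5534 · e^((0.0639 − 0.0513) × 55/365)
= 0.5534 · e^0.001899 = 0.5534 × 1.001901
F = 0.5545 USD per AUD

0.5545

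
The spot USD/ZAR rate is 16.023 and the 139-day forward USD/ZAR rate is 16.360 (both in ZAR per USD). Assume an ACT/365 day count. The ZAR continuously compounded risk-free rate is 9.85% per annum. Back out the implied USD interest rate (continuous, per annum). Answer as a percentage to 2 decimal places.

F = S·e^((r_ZAR − r_USD)T) ⇒ r_USD = r_ZAR − ln(F/S)/T
ln(16.360/16.023) = 0.020814; /(139/365) = 0.054655
r_USD = 0.0985 − 0.054655 = 0.043845
r_USD = 4.38%

4.38%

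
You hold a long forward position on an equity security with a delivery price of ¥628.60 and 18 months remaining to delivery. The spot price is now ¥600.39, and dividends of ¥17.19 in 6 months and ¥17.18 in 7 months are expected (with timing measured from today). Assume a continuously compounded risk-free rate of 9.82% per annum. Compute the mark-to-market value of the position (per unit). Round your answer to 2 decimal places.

PV(remaining dividends) I = 17.19·e^(−0.0982·6/12) + 17.18·e^(−0.0982·7/12) = 32.5899
Current forward F = (S − I)·e^(rT) = (600.39 − 32.5899)·e^(0.0982·18/12) = 567.8001 × 1.158702 = 657.9111
Value (long) = (F − K)·e^(−rT) = (657.9111 − 628.60) × 0.863035 = 25.2965
Value = ¥25.30

¥25.30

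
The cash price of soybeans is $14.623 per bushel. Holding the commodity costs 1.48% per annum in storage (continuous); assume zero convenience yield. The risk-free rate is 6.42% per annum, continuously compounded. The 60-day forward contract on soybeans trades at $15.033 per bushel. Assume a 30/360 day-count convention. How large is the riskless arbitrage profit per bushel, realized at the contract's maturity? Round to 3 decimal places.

$0.216 per bushel

Fair forward: F* = S·e^(carry·T), with carry = (r + u) = 0.0642 + 0.0148 = 0.0790
F* = 14.623 · e^(0.0790 × 60/360) = 14.623 · e^0.013167 = 14.623 × 1.013254 = $14.8168
Market $15.033 > fair $14.8168: forward overpriced → cash-and-carry (buy spot, short the forward).
At maturity, profit = |F_mkt − F*| = |15.033 − 14.8168| = $0.216 per bushel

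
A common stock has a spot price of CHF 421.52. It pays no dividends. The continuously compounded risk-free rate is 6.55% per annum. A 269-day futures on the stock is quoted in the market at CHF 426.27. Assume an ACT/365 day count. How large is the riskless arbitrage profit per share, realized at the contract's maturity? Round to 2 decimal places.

CHF 16.10 per share

Fair futures: F* = S·e^(carry·T), with carry = r = 0.0655
F* = 421.52 · e^(0.0655 × 269/365) = 421.52 · e^0.048273 = 421.52 × 1.049457 = CHF 442.3671
Market CHF 426.27 < fair CHF 442.3671: forward underpriced → reverse cash-and-carry (short spot, go long the forward).
At maturity, profit = |F_mkt − F*| = |426.27 − 442.3671| = CHF 16.10 per share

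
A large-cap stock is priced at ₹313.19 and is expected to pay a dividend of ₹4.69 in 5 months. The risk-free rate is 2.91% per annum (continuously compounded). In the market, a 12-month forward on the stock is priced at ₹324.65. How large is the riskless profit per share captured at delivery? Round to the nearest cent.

₹6.98 per share

PV(dividends) I = 4.69·e^(−0.0291·5/12) = 4.6335
Fair forward F* = (S − I)·e^(rT) = (313.19 − 4.6335)·e^0.029100 = 308.5565 × 1.029528 = 317.6676
Market ₹324.65 > fair 317.6676: forward overpriced → cash-and-carry (borrow at r, buy the stock and collect the dividends, short the forward).
Profit at T = |F_mkt − F*| = |324.65 − 317.6676| = ₹6.98 per share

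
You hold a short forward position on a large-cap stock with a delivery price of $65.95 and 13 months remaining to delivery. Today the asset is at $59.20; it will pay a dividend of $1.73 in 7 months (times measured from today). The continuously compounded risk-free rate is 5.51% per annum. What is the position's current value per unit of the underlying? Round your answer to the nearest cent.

$4.60

PV(remaining dividends) I = 1.73·e^(−0.0551·7/12) = 1.6753
Current forward F = (S − I)·e^(rT) = (59.20 − 1.6753)·e^(0.0551·13/12) = 57.5247 × 1.061509 = 61.0630
Value (long) = (F − K)·e^(−rT) = (61.0630 − 65.95) × 0.942055 = -4.6038
Short position value = −(long value) = $4.60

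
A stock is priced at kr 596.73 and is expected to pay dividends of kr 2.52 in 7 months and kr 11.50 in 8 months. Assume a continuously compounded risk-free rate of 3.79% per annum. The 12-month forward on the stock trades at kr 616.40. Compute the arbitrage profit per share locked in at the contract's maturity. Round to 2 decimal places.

PV(dividends) I = 2.52·e^(−0.0379·7/12) + 11.50·e^(−0.0379·8/12) = 13.6780
Fair forward F* = (S − I)·e^(rT) = (596.73 − 13.6780)·e^0.037900 = 583.0520 × 1.038627 = 605.5735
Market kr 616.40 > fair 605.5735: forward overpriced → cash-and-carry (borrow at r, buy the stock and collect the dividends, short the forward).
Profit at T = |F_mkt − F*| = |616.40 − 605.5735| = kr 10.83 per share

kr 10.83 per share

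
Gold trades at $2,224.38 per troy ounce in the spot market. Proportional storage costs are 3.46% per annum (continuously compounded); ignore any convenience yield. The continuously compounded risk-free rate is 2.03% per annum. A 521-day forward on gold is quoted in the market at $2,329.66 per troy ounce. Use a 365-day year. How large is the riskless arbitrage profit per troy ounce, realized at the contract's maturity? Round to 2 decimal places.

$76.04 per troy ounce

Fair forward: F* = S·e^(carry·T), with carry = (r + u) = 0.0203 + 0.0346 = 0.0549
F* = 2224.38 · e^(0.0549 × 521/365) = 2224.38 · e^0.07836411 = 2224.38 × 1.08151638 = $2405.7034
Market $2329.66 < fair $2405.7034: forward underpriced → reverse cash-and-carry (short spot, go long the forward).
At maturity, profit = |F_mkt − F*| = |2329.66 − 2405.7034| = $76.04 per troy ounce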